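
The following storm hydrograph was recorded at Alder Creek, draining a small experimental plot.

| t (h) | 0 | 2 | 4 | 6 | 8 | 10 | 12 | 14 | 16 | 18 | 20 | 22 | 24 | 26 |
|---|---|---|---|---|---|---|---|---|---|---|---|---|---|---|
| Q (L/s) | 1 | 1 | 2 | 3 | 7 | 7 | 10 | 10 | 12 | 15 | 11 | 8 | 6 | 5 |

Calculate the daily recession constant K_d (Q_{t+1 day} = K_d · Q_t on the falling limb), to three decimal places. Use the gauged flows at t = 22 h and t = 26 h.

K_d ≈ 0.060

Between t = 22 h and t = 26 h the flow falls from 8 to 5 L/s over 2×2 h = 4 h.
Per-interval ratio K = (5/8)^(1/2) = 0.7906; K_d = K^(24/2) = 0.060.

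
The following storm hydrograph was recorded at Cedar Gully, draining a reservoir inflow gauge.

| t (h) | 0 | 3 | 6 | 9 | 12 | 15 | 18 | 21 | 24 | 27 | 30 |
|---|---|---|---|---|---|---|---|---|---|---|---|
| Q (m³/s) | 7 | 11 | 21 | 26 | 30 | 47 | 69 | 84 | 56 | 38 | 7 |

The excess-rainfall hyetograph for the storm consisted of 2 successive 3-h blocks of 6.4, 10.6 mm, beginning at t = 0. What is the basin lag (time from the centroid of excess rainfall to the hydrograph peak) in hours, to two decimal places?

t_L ≈ 17.63 h

Centroid of excess rainfall: t_c = Σ P_i·t̄_i / ΣP_i = 3.3706 h (block centres at 1.5, 4.5 h).
Hydrograph peak occurs at t = 21 h, so basin lag t_L = 21 − 3.3706 = 17.63 h.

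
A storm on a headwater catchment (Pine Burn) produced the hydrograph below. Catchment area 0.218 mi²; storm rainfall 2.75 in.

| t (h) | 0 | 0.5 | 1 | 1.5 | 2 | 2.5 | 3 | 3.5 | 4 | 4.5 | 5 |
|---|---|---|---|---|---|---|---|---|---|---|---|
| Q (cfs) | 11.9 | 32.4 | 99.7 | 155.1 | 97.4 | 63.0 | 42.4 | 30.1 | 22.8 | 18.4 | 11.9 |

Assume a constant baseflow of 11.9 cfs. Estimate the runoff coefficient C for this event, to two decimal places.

ΣQ_DR = 454.2 cfs; V = ΣQ_DR·Δt = 8.176 × 10^5 ft³.
Runoff depth d = V / A = 1.614 in.
C = d / P = 1.614 / 2.75 = 0.59.

C ≈ 0.59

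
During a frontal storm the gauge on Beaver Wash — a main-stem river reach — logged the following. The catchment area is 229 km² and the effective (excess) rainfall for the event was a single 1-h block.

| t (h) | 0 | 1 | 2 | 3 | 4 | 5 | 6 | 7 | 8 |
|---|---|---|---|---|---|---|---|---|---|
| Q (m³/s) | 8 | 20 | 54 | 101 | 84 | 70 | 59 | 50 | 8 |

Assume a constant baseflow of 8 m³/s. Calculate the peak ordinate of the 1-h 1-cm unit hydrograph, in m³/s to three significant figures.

U_p ≈ 155 m³/s

Direct runoff: 0.0, 12.0, 46.0, 93.0, 76.0, 62.0, 51.0, 42.0, 0.0 m³/s; ΣQ_DR = 382.0 m³/s, peak = 93.0 m³/s.
Runoff depth d = ΣQ_DR·Δt / A = 382.0 × 3600 / (229 km²) = 6.005 mm.
The 1-cm UH is the DRH scaled by (10 mm)/d, so U_p = 93.0 × 10/6.005 = 155 m³/s.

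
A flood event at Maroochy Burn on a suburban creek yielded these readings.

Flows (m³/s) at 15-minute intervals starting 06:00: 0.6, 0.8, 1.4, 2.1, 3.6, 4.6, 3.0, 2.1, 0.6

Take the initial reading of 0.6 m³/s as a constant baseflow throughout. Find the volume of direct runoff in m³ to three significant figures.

Direct-runoff ordinates (Q − Q_b): 0.0, 0.2, 0.8, 1.5, 3.0, 4.0, 2.4, 1.5, 0.0 m³/s.
ΣQ_DR = 13.40 m³/s.
With Δt = 0.25 h = 900 s, V = ΣQ_DR · Δt = 13.40 × 900 = 12100 m³.

V ≈ 12100 m³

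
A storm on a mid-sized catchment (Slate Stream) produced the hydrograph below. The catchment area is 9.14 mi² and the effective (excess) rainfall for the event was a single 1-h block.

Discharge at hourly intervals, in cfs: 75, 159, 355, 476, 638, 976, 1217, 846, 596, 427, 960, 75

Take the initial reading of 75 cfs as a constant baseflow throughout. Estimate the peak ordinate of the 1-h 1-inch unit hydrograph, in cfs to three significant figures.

Direct runoff: 0.0, 84.0, 280.0, 401.0, 563.0, 901.0, 1142.0, 771.0, 521.0, 352.0, 885.0, 0.0 cfs; ΣQ_DR = 5900 cfs, peak = 1142.0 cfs.
Runoff depth d = ΣQ_DR·Δt / A = 5900 × 3600 / (9.14 mi²) = 1.000 in.
The 1-inch UH is the DRH scaled by (1 in)/d, so U_p = 1142.0 × 1/1.000 = 1140 cfs.

U_p ≈ 1140 cfs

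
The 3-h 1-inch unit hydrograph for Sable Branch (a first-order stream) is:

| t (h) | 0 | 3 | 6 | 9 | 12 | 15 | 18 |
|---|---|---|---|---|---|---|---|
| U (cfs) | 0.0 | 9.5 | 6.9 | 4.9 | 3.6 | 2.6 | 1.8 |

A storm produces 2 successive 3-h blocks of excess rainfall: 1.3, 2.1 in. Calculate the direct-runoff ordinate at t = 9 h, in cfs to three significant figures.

Q ≈ 20.9 cfs

By discrete convolution, Q_j = Σ (P_i / 1 in) · U_{j−i}.
At t = 9 h (j=3): Q = (1.3/1)·4.9 + (2.1/1)·6.9 = 20.9 cfs.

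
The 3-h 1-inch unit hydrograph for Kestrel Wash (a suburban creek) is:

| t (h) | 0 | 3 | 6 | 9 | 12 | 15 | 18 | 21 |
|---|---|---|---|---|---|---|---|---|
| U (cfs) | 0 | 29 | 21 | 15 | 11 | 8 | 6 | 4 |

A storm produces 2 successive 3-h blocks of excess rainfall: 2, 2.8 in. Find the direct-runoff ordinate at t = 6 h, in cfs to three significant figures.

Q ≈ 123 cfs

By discrete convolution, Q_j = Σ (P_i / 1 in) · U_{j−i}.
At t = 6 h (j=2): Q = (2/1)·21 + (2.8/1)·29 = 123 cfs.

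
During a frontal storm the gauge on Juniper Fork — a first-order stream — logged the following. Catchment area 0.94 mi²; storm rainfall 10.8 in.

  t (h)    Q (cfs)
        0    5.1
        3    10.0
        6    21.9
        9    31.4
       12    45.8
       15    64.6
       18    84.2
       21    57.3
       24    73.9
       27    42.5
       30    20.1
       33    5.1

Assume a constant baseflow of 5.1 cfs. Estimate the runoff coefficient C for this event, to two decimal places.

ΣQ_DR = 400.7 cfs; V = ΣQ_DR·Δt = 4.328 × 10^6 ft³.
Runoff depth d = V / A = 1.982 in.
C = d / P = 1.982 / 10.8 = 0.18.

C ≈ 0.18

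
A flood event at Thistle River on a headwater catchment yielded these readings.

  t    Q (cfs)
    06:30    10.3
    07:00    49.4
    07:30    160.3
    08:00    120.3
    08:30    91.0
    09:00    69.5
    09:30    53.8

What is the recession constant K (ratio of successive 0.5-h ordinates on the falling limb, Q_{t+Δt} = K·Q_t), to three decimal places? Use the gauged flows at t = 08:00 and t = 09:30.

K ≈ 0.765

Using the recession-limb readings at t = 08:00 and t = 09:30: Q falls from 120.3 to 53.8 cfs over 3 intervals.
K = (Q₂/Q₁)^(1/3) = (53.8/120.3)^(1/3) = 0.765.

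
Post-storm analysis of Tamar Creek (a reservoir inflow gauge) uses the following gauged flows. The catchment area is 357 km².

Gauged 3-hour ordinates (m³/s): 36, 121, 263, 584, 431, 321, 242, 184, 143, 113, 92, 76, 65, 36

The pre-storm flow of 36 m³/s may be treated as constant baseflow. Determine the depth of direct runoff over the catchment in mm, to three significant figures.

Direct runoff: 0.0, 85.0, 227.0, 548.0, 395.0, 285.0, 206.0, 148.0, 107.0, 77.0, 56.0, 40.0, 29.0, 0.0 m³/s; ΣQ_DR = 2203 m³/s.
V = ΣQ_DR · Δt = 2203 × 10800 s = 2.379 × 10^7 m³.
Over A = 357 km², depth = V / A = 66.6 mm.

d ≈ 66.6 mm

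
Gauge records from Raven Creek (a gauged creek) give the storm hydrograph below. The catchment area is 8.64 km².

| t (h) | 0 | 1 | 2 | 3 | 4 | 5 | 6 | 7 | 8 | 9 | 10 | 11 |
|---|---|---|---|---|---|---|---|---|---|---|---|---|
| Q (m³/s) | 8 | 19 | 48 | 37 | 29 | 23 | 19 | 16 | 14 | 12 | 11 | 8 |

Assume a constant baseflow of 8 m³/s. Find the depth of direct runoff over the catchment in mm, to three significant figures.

d ≈ 61.7 mm

Direct runoff: 0.0, 11.0, 40.0, 29.0, 21.0, 15.0, 11.0, 8.0, 6.0, 4.0, 3.0, 0.0 m³/s; ΣQ_DR = 148.0 m³/s.
V = ΣQ_DR · Δt = 148.0 × 3600 s = 5.328 × 10^5 m³.
Over A = 8.64 km², depth = V / A = 61.7 mm.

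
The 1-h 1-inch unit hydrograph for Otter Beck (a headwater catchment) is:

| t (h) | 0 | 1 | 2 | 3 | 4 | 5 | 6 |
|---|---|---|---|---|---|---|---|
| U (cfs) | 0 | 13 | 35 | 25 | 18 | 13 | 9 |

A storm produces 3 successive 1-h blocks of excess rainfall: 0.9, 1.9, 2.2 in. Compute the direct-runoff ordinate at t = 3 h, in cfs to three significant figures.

Q ≈ 118 cfs

By discrete convolution, Q_j = Σ (P_i / 1 in) · U_{j−i}.
At t = 3 h (j=3): Q = (0.9/1)·25 + (1.9/1)·35 + (2.2/1)·13 = 118 cfs.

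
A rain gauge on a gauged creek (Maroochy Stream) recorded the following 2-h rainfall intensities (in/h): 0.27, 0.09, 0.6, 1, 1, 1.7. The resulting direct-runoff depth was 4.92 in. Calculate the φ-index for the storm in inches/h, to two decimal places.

Only the 4 blocks with intensity above φ contribute runoff: 0.6, 1, 1, 1.7 in/h.
Σ(I−φ)·Δt = d  ⇒  (0.6+1+1+1.7 − 4φ)·2 = 4.92
φ = (4.300 − 4.92/2) / 4 = 0.46 in/h.

φ ≈ 0.46 in/h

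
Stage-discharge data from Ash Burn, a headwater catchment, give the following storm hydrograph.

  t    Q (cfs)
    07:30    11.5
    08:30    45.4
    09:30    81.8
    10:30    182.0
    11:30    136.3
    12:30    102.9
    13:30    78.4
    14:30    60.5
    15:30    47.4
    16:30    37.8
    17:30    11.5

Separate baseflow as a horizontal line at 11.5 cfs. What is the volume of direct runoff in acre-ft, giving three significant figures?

Direct-runoff ordinates (Q − Q_b): 0.0, 33.9, 70.3, 170.5, 124.8, 91.4, 66.9, 49.0, 35.9, 26.3, 0.0 cfs.
ΣQ_DR = 669.0 cfs.
With Δt = 1 h = 3600 s, V = ΣQ_DR · Δt = 669.0 × 3600 = 2.41 × 10^6 ft³ = 55.3 acre-ft.

V ≈ 55.3 acre-ft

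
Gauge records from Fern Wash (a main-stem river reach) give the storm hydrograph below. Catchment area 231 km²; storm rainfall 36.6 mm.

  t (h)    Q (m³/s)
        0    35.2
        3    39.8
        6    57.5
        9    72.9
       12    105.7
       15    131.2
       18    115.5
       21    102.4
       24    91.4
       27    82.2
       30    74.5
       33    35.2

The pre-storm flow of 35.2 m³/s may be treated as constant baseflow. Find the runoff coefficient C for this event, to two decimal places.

ΣQ_DR = 521.1 m³/s; V = ΣQ_DR·Δt = 5.628 × 10^6 m³.
Runoff depth d = V / A = 24.36 mm.
C = d / P = 24.36 / 36.6 = 0.67.

C ≈ 0.67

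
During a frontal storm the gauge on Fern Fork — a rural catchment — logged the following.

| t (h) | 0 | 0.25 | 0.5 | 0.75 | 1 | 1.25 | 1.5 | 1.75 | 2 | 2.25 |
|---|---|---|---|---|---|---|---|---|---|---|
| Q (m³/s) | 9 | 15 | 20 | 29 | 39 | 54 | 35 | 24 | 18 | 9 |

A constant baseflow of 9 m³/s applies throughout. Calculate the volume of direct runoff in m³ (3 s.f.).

Direct-runoff ordinates (Q − Q_b): 0.0, 6.0, 11.0, 20.0, 30.0, 45.0, 26.0, 15.0, 9.0, 0.0 m³/s.
ΣQ_DR = 162.0 m³/s.
With Δt = 0.25 h = 900 s, V = ΣQ_DR · Δt = 162.0 × 900 = 1.46 × 10^5 m³.

V ≈ 1.46 × 10^5 m³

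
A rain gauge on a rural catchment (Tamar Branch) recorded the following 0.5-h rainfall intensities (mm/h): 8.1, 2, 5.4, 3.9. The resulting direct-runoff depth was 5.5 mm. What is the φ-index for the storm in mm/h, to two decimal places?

Only the 3 blocks with intensity above φ contribute runoff: 8.1, 5.4, 3.9 mm/h.
Σ(I−φ)·Δt = d  ⇒  (8.1+5.4+3.9 − 3φ)·0.5 = 5.5
φ = (17.40 − 5.5/0.5) / 3 = 2.13 mm/h.

φ ≈ 2.13 mm/h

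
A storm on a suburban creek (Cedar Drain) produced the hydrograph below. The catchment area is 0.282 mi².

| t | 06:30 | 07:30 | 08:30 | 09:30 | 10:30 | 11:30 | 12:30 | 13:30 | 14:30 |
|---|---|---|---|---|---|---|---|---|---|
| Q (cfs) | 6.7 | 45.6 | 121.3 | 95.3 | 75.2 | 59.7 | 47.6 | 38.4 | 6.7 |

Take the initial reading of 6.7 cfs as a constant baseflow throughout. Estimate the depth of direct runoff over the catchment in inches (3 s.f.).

d ≈ 2.40 in

Direct runoff: 0.0, 38.9, 114.6, 88.6, 68.5, 53.0, 40.9, 31.7, 0.0 cfs; ΣQ_DR = 436.2 cfs.
V = ΣQ_DR · Δt = 436.2 × 3600 s = 1.570 × 10^6 ft³.
Over A = 0.282 mi², depth = V / A = 2.40 in.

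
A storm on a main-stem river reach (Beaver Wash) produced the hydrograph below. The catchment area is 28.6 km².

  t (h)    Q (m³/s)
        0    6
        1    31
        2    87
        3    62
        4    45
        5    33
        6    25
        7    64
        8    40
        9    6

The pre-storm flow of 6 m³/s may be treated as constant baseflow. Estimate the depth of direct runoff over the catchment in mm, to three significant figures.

Direct runoff: 0.0, 25.0, 81.0, 56.0, 39.0, 27.0, 19.0, 58.0, 34.0, 0.0 m³/s; ΣQ_DR = 339.0 m³/s.
V = ΣQ_DR · Δt = 339.0 × 3600 s = 1.220 × 10^6 m³.
Over A = 28.6 km², depth = V / A = 42.7 mm.

d ≈ 42.7 mm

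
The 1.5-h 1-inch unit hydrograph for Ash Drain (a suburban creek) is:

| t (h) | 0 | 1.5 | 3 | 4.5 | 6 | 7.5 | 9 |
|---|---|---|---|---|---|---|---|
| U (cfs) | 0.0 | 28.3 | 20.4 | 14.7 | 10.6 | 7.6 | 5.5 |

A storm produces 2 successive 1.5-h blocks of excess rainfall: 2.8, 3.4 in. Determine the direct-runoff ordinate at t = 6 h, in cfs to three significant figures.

Q ≈ 79.7 cfs

By discrete convolution, Q_j = Σ (P_i / 1 in) · U_{j−i}.
At t = 6 h (j=4): Q = (2.8/1)·10.6 + (3.4/1)·14.7 = 79.7 cfs.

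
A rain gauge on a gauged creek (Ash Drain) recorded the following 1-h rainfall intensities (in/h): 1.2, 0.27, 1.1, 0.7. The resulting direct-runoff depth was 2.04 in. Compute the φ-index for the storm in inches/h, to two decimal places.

φ ≈ 0.32 in/h

Only the 3 blocks with intensity above φ contribute runoff: 1.2, 1.1, 0.7 in/h.
Σ(I−φ)·Δt = d  ⇒  (1.2+1.1+0.7 − 3φ)·1 = 2.04
φ = (3.000 − 2.04/1) / 3 = 0.32 in/h.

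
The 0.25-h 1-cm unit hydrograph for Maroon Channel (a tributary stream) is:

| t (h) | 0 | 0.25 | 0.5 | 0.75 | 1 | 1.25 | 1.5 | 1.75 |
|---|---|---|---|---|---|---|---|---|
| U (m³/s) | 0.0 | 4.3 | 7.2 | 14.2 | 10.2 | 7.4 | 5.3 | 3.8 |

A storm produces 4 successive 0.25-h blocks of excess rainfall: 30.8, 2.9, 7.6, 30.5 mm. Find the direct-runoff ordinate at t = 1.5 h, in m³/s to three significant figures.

By discrete convolution, Q_j = Σ (P_i / 10 mm) · U_{j−i}.
At t = 1.5 h (j=6): Q = (30.8/10)·5.3 + (2.9/10)·7.4 + (7.6/10)·10.2 + (30.5/10)·14.2 = 69.5 m³/s.

Q ≈ 69.5 m³/s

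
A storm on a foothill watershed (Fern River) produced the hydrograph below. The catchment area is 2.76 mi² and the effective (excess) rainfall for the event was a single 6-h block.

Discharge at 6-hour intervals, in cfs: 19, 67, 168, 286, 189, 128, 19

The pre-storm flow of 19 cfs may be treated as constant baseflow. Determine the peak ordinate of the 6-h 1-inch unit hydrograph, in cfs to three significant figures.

U_p ≈ 107 cfs

Direct runoff: 0.0, 48.0, 149.0, 267.0, 170.0, 109.0, 0.0 cfs; ΣQ_DR = 743.0 cfs, peak = 267.0 cfs.
Runoff depth d = ΣQ_DR·Δt / A = 743.0 × 21600 / (2.76 mi²) = 2.503 in.
The 1-inch UH is the DRH scaled by (1 in)/d, so U_p = 267.0 × 1/2.503 = 107 cfs.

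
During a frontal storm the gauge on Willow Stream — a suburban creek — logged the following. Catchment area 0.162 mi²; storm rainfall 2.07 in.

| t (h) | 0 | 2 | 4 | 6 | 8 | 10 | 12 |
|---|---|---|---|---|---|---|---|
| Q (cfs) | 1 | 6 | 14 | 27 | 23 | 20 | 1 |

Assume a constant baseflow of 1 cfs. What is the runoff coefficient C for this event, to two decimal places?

ΣQ_DR = 85.00 cfs; V = ΣQ_DR·Δt = 6.120 × 10^5 ft³.
Runoff depth d = V / A = 1.626 in.
C = d / P = 1.626 / 2.07 = 0.79.

C ≈ 0.79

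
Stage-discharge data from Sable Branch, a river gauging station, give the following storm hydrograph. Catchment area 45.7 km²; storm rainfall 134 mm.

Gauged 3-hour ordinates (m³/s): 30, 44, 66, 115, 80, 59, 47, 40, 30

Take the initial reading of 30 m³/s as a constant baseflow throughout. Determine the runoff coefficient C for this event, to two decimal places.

ΣQ_DR = 241.0 m³/s; V = ΣQ_DR·Δt = 2.603 × 10^6 m³.
Runoff depth d = V / A = 56.95 mm.
C = d / P = 56.95 / 134 = 0.43.

C ≈ 0.43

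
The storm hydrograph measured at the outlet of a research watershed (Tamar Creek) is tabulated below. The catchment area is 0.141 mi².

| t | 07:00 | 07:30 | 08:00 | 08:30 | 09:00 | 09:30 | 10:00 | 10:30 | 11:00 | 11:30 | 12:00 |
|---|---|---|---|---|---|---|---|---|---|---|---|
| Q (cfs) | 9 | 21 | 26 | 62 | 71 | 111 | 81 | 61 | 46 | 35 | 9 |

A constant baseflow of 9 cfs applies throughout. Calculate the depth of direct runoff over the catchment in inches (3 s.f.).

Direct runoff: 0.0, 12.0, 17.0, 53.0, 62.0, 102.0, 72.0, 52.0, 37.0, 26.0, 0.0 cfs; ΣQ_DR = 433.0 cfs.
V = ΣQ_DR · Δt = 433.0 × 1800 s = 7.794 × 10^5 ft³.
Over A = 0.141 mi², depth = V / A = 2.38 in.

d ≈ 2.38 in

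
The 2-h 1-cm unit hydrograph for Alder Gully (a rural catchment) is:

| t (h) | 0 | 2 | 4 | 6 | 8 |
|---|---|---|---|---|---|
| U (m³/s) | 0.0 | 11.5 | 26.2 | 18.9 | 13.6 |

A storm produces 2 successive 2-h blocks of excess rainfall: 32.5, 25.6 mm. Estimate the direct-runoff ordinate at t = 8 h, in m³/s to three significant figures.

Q ≈ 92.6 m³/s

By discrete convolution, Q_j = Σ (P_i / 10 mm) · U_{j−i}.
At t = 8 h (j=4): Q = (32.5/10)·13.6 + (25.6/10)·18.9 = 92.6 m³/s.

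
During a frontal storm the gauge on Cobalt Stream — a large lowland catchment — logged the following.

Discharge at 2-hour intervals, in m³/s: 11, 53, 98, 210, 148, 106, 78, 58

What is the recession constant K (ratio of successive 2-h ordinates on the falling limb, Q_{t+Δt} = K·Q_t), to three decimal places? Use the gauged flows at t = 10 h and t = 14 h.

K ≈ 0.740

Using the recession-limb readings at t = 10 h and t = 14 h: Q falls from 106 to 58 m³/s over 2 intervals.
K = (Q₂/Q₁)^(1/2) = (58/106)^(1/2) = 0.740.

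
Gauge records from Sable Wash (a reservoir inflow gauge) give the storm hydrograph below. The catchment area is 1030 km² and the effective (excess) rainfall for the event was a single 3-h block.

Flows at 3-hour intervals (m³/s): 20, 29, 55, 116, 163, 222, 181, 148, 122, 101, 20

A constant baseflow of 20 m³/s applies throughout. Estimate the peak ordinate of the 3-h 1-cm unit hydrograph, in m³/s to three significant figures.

U_p ≈ 201 m³/s

Direct runoff: 0.0, 9.0, 35.0, 96.0, 143.0, 202.0, 161.0, 128.0, 102.0, 81.0, 0.0 m³/s; ΣQ_DR = 957.0 m³/s, peak = 202.0 m³/s.
Runoff depth d = ΣQ_DR·Δt / A = 957.0 × 10800 / (1030 km²) = 10.03 mm.
The 1-cm UH is the DRH scaled by (10 mm)/d, so U_p = 202.0 × 10/10.03 = 201 m³/s.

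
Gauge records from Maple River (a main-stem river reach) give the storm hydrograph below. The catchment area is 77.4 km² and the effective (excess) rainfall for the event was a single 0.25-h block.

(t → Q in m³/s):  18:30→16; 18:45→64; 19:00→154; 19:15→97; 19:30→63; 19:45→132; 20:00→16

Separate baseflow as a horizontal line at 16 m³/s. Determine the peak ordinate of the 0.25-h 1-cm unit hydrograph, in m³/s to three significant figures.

Direct runoff: 0.0, 48.0, 138.0, 81.0, 47.0, 116.0, 0.0 m³/s; ΣQ_DR = 430.0 m³/s, peak = 138.0 m³/s.
Runoff depth d = ΣQ_DR·Δt / A = 430.0 × 900 / (77.4 km²) = 5.000 mm.
The 1-cm UH is the DRH scaled by (10 mm)/d, so U_p = 138.0 × 10/5.000 = 276 m³/s.

U_p ≈ 276 m³/s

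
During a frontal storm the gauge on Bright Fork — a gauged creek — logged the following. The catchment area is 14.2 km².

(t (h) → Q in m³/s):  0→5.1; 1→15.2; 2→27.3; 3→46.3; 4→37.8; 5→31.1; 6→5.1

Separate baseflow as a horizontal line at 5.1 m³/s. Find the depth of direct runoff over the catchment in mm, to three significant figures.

Direct runoff: 0.0, 10.1, 22.2, 41.2, 32.7, 26.0, 0.0 m³/s; ΣQ_DR = 132.2 m³/s.
V = ΣQ_DR · Δt = 132.2 × 3600 s = 4.759 × 10^5 m³.
Over A = 14.2 km², depth = V / A = 33.5 mm.

d ≈ 33.5 mm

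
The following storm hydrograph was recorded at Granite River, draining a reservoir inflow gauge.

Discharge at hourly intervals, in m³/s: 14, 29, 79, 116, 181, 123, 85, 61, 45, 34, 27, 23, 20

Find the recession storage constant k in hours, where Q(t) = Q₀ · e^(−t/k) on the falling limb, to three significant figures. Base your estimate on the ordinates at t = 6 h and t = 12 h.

On the falling limb, Q drops from 85 to 20 m³/s between t = 6 h and t = 12 h (Δt = 6 h).
k = −Δt / ln(Q₂/Q₁) = −6 / ln(20/85) = 4.15 h.

k ≈ 4.15 h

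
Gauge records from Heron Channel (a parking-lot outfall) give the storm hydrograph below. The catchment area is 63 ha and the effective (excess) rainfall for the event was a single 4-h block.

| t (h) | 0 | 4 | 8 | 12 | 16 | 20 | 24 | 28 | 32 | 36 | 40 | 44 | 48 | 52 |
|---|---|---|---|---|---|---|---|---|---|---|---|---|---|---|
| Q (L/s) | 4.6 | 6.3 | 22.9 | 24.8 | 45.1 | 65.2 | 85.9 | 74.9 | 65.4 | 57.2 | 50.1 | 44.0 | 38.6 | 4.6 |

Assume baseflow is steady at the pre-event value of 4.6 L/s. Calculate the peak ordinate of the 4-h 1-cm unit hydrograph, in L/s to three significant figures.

Direct runoff: 0.0, 1.7, 18.3, 20.2, 40.5, 60.6, 81.3, 70.3, 60.8, 52.6, 45.5, 39.4, 34.0, 0.0 L/s; ΣQ_DR = 525.2 L/s, peak = 81.3 L/s.
Runoff depth d = ΣQ_DR·Δt / A = 525.2 × 14400 / (63 ha) = 12.00 mm.
The 1-cm UH is the DRH scaled by (10 mm)/d, so U_p = 81.3 × 10/12.00 = 67.7 L/s.

U_p ≈ 67.7 L/s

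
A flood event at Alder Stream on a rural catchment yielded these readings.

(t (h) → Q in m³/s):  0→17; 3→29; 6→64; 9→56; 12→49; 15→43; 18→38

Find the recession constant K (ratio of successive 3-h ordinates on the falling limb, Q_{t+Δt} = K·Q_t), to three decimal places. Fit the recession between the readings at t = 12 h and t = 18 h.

K ≈ 0.881

Using the recession-limb readings at t = 12 h and t = 18 h: Q falls from 49 to 38 m³/s over 2 intervals.
K = (Q₂/Q₁)^(1/2) = (38/49)^(1/2) = 0.881.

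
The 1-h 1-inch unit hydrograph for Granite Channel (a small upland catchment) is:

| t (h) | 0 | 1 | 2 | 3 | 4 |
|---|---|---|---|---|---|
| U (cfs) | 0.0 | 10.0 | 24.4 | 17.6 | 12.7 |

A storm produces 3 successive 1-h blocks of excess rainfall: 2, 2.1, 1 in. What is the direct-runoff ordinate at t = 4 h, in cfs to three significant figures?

By discrete convolution, Q_j = Σ (P_i / 1 in) · U_{j−i}.
At t = 4 h (j=4): Q = (2/1)·12.7 + (2.1/1)·17.6 + (1/1)·24.4 = 86.8 cfs.

Q ≈ 86.8 cfs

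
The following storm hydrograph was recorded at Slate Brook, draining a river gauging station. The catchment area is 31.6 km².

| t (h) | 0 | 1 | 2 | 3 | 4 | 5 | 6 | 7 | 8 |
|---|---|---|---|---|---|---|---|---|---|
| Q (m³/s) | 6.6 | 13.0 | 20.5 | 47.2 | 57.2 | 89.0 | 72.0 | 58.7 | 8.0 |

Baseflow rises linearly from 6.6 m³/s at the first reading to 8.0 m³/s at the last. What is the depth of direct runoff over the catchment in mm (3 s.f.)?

Direct runoff: 0.00, 6.22, 13.55, 40.08, 49.90, 81.53, 64.35, 50.88, 0.00 m³/s; ΣQ_DR = 306.5 m³/s.
V = ΣQ_DR · Δt = 306.5 × 3600 s = 1.103 × 10^6 m³.
Over A = 31.6 km², depth = V / A = 34.9 mm.

d ≈ 34.9 mm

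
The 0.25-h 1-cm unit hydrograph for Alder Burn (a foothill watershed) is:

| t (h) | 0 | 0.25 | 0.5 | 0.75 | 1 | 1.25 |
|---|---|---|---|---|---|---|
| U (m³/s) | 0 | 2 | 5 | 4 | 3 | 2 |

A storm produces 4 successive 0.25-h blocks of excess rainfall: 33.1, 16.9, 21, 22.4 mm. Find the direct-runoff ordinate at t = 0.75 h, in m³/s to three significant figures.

Q ≈ 25.9 m³/s

By discrete convolution, Q_j = Σ (P_i / 10 mm) · U_{j−i}.
At t = 0.75 h (j=3): Q = (33.1/10)·4 + (16.9/10)·5 + (21/10)·2 + (22.4/10)·0 = 25.9 m³/s.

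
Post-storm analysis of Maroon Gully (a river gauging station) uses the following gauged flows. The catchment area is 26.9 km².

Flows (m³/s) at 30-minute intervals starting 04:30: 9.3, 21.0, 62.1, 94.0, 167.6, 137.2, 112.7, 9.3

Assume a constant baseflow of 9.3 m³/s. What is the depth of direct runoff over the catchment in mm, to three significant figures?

Direct runoff: 0.0, 11.7, 52.8, 84.7, 158.3, 127.9, 103.4, 0.0 m³/s; ΣQ_DR = 538.8 m³/s.
V = ΣQ_DR · Δt = 538.8 × 1800 s = 9.698 × 10^5 m³.
Over A = 26.9 km², depth = V / A = 36.1 mm.

d ≈ 36.1 mm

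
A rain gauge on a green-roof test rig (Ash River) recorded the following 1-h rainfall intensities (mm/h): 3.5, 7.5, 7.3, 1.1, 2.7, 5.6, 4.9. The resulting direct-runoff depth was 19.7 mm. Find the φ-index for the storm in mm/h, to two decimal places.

Only the 6 blocks with intensity above φ contribute runoff: 3.5, 7.5, 7.3, 2.7, 5.6, 4.9 mm/h.
Σ(I−φ)·Δt = d  ⇒  (3.5+7.5+7.3+2.7+5.6+4.9 − 6φ)·1 = 19.7
φ = (31.50 − 19.7/1) / 6 = 1.97 mm/h.

φ ≈ 1.97 mm/h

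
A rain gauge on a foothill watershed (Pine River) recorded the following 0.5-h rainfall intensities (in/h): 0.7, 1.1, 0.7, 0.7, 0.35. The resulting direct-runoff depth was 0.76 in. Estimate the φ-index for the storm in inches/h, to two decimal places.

φ ≈ 0.42 in/h

Only the 4 blocks with intensity above φ contribute runoff: 0.7, 1.1, 0.7, 0.7 in/h.
Σ(I−φ)·Δt = d  ⇒  (0.7+1.1+0.7+0.7 − 4φ)·0.5 = 0.76
φ = (3.200 − 0.76/0.5) / 4 = 0.42 in/h.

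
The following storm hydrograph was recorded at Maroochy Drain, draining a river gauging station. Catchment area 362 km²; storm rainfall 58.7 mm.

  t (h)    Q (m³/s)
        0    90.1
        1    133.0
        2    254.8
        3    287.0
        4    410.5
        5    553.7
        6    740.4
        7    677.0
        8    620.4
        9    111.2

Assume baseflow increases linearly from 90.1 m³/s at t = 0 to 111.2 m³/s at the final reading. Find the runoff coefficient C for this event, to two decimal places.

C ≈ 0.49

ΣQ_DR = 2872 m³/s; V = ΣQ_DR·Δt = 1.034 × 10^7 m³.
Runoff depth d = V / A = 28.56 mm.
C = d / P = 28.56 / 58.7 = 0.49.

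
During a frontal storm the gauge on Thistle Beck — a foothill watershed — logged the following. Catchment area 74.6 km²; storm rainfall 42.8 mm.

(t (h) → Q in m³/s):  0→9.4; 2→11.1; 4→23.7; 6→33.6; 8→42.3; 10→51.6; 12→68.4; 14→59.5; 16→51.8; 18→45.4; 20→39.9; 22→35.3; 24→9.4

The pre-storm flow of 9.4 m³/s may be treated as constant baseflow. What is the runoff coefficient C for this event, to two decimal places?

ΣQ_DR = 359.2 m³/s; V = ΣQ_DR·Δt = 2.586 × 10^6 m³.
Runoff depth d = V / A = 34.67 mm.
C = d / P = 34.67 / 42.8 = 0.81.

C ≈ 0.81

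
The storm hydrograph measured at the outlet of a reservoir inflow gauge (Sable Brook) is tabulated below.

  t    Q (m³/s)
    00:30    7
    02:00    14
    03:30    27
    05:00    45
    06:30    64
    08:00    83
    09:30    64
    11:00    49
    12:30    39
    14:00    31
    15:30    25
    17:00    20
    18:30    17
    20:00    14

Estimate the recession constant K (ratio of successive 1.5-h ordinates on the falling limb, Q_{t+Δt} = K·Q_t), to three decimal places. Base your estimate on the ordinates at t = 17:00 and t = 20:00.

Using the recession-limb readings at t = 17:00 and t = 20:00: Q falls from 20 to 14 m³/s over 2 intervals.
K = (Q₂/Q₁)^(1/2) = (14/20)^(1/2) = 0.837.

K ≈ 0.837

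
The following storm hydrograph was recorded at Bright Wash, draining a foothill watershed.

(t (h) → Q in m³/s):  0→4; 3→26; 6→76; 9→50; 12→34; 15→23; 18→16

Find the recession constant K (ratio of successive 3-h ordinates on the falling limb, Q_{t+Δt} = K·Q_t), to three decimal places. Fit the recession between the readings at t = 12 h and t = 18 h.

K ≈ 0.686

Using the recession-limb readings at t = 12 h and t = 18 h: Q falls from 34 to 16 m³/s over 2 intervals.
K = (Q₂/Q₁)^(1/2) = (16/34)^(1/2) = 0.686.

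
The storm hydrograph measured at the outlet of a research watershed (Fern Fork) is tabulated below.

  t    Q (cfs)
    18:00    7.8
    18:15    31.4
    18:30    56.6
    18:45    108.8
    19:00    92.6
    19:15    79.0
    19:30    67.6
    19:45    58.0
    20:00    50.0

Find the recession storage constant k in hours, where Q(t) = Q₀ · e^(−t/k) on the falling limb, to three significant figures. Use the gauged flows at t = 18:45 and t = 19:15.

k ≈ 1.56 h

On the falling limb, Q drops from 108.8 to 79.0 cfs between t = 18:45 and t = 19:15 (Δt = 0.5 h).
k = −Δt / ln(Q₂/Q₁) = −0.5 / ln(79.0/108.8) = 1.56 h.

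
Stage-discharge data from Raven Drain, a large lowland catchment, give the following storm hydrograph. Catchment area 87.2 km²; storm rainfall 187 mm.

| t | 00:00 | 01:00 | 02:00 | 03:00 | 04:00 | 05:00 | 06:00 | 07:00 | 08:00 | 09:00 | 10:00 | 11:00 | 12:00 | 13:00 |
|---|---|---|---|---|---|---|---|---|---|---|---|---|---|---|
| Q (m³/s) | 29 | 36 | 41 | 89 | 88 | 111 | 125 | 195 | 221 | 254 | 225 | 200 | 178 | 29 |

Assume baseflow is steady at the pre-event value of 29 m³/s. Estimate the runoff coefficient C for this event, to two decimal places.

ΣQ_DR = 1415 m³/s; V = ΣQ_DR·Δt = 5.094 × 10^6 m³.
Runoff depth d = V / A = 58.42 mm.
C = d / P = 58.42 / 187 = 0.31.

C ≈ 0.31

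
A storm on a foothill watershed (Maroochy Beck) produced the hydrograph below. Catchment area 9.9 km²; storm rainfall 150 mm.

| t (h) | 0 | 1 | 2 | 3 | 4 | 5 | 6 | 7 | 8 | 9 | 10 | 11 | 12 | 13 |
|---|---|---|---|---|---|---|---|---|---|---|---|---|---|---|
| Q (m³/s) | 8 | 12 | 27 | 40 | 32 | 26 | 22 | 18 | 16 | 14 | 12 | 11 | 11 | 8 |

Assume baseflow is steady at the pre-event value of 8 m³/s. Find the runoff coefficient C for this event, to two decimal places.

ΣQ_DR = 145.0 m³/s; V = ΣQ_DR·Δt = 5.220 × 10^5 m³.
Runoff depth d = V / A = 52.73 mm.
C = d / P = 52.73 / 150 = 0.35.

C ≈ 0.35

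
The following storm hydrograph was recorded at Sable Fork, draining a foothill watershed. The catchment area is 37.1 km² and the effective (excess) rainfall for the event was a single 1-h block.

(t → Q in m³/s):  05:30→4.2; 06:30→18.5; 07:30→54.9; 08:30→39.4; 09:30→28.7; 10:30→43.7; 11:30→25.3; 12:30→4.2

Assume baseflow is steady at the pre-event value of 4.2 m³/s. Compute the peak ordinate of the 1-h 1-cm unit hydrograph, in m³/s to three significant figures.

Direct runoff: 0.0, 14.3, 50.7, 35.2, 24.5, 39.5, 21.1, 0.0 m³/s; ΣQ_DR = 185.3 m³/s, peak = 50.7 m³/s.
Runoff depth d = ΣQ_DR·Δt / A = 185.3 × 3600 / (37.1 km²) = 17.98 mm.
The 1-cm UH is the DRH scaled by (10 mm)/d, so U_p = 50.7 × 10/17.98 = 28.2 m³/s.

U_p ≈ 28.2 m³/s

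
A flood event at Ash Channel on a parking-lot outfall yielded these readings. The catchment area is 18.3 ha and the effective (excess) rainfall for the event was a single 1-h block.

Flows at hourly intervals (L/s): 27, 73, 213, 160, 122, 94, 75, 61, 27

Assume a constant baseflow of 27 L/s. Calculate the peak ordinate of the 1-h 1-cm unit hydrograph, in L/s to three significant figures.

U_p ≈ 155 L/s

Direct runoff: 0.0, 46.0, 186.0, 133.0, 95.0, 67.0, 48.0, 34.0, 0.0 L/s; ΣQ_DR = 609.0 L/s, peak = 186.0 L/s.
Runoff depth d = ΣQ_DR·Δt / A = 609.0 × 3600 / (18.3 ha) = 11.98 mm.
The 1-cm UH is the DRH scaled by (10 mm)/d, so U_p = 186.0 × 10/11.98 = 155 L/s.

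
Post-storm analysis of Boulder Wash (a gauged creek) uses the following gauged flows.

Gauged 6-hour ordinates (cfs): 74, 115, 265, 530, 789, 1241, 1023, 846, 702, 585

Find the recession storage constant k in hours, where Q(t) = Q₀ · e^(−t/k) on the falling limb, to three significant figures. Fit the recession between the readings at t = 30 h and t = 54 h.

On the falling limb, Q drops from 1241 to 585 cfs between t = 30 h and t = 54 h (Δt = 24 h).
k = −Δt / ln(Q₂/Q₁) = −24 / ln(585/1241) = 31.9 h.

k ≈ 31.9 h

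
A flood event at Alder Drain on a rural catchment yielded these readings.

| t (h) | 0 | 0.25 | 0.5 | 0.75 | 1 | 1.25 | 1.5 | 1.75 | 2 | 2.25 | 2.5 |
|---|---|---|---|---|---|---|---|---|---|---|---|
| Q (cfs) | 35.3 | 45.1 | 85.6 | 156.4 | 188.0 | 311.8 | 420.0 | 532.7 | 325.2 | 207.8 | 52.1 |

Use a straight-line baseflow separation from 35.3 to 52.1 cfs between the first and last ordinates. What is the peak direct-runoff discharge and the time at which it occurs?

Subtracting baseflow gives direct-runoff ordinates: 0.00, 8.12, 46.94, 116.06, 145.98, 268.10, 374.62, 485.64, 276.46, 157.38, 0.00 cfs.
The maximum is 485.64 cfs, occurring at the reading for t = 1.75 h.

Q_p = 485.64 cfs at t = 1.75 h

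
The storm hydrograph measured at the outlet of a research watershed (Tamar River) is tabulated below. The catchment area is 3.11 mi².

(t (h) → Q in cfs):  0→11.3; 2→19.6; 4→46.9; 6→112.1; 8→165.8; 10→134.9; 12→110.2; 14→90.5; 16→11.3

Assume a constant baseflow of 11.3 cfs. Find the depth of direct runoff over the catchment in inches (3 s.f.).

d ≈ 0.599 in

Direct runoff: 0.0, 8.3, 35.6, 100.8, 154.5, 123.6, 98.9, 79.2, 0.0 cfs; ΣQ_DR = 600.9 cfs.
V = ΣQ_DR · Δt = 600.9 × 7200 s = 4.326 × 10^6 ft³.
Over A = 3.11 mi², depth = V / A = 0.599 in.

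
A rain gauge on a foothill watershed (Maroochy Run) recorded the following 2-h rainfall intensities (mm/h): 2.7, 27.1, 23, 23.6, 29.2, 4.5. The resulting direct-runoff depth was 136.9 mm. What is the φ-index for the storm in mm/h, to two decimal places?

φ ≈ 8.61 mm/h

Only the 4 blocks with intensity above φ contribute runoff: 27.1, 23, 23.6, 29.2 mm/h.
Σ(I−φ)·Δt = d  ⇒  (27.1+23+23.6+29.2 − 4φ)·2 = 136.9
φ = (102.9 − 136.9/2) / 4 = 8.61 mm/h.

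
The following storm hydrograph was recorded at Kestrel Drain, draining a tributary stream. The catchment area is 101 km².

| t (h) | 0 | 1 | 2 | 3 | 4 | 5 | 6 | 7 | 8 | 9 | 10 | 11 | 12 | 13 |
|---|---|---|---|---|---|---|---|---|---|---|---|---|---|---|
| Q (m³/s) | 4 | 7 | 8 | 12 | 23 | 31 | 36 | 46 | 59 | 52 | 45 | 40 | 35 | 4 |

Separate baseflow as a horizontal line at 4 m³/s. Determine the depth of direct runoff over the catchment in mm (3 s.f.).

d ≈ 12.3 mm

Direct runoff: 0.0, 3.0, 4.0, 8.0, 19.0, 27.0, 32.0, 42.0, 55.0, 48.0, 41.0, 36.0, 31.0, 0.0 m³/s; ΣQ_DR = 346.0 m³/s.
V = ΣQ_DR · Δt = 346.0 × 3600 s = 1.246 × 10^6 m³.
Over A = 101 km², depth = V / A = 12.3 mm.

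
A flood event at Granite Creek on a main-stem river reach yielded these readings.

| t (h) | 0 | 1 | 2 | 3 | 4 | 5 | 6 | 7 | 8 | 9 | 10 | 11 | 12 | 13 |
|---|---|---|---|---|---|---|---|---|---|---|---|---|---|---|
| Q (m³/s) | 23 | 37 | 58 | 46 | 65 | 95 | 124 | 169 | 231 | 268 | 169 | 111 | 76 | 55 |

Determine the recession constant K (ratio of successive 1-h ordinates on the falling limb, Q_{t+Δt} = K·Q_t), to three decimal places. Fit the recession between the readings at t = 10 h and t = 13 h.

Using the recession-limb readings at t = 10 h and t = 13 h: Q falls from 169 to 55 m³/s over 3 intervals.
K = (Q₂/Q₁)^(1/3) = (55/169)^(1/3) = 0.688.

K ≈ 0.688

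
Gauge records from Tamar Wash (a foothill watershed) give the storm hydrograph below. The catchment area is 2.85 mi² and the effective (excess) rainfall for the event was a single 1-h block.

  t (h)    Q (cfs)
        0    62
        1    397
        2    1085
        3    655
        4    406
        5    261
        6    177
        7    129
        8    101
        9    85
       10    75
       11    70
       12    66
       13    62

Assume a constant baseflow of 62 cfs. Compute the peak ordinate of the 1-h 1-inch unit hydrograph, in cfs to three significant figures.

U_p ≈ 681 cfs

Direct runoff: 0.0, 335.0, 1023.0, 593.0, 344.0, 199.0, 115.0, 67.0, 39.0, 23.0, 13.0, 8.0, 4.0, 0.0 cfs; ΣQ_DR = 2763 cfs, peak = 1023.0 cfs.
Runoff depth d = ΣQ_DR·Δt / A = 2763 × 3600 / (2.85 mi²) = 1.502 in.
The 1-inch UH is the DRH scaled by (1 in)/d, so U_p = 1023.0 × 1/1.502 = 681 cfs.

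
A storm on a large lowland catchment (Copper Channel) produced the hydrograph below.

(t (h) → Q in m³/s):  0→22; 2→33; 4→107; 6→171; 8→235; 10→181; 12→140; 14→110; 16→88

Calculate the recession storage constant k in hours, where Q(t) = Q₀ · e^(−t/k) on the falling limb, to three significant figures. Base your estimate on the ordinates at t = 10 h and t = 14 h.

k ≈ 8.03 h

On the falling limb, Q drops from 181 to 110 m³/s between t = 10 h and t = 14 h (Δt = 4 h).
k = −Δt / ln(Q₂/Q₁) = −4 / ln(110/181) = 8.03 h.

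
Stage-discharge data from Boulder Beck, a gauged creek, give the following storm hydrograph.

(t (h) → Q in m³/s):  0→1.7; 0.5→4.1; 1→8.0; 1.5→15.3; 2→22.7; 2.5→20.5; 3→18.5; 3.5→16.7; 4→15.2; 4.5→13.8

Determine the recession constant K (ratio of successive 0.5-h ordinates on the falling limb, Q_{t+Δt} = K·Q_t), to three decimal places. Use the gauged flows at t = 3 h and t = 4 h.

Using the recession-limb readings at t = 3 h and t = 4 h: Q falls from 18.5 to 15.2 m³/s over 2 intervals.
K = (Q₂/Q₁)^(1/2) = (15.2/18.5)^(1/2) = 0.906.

K ≈ 0.906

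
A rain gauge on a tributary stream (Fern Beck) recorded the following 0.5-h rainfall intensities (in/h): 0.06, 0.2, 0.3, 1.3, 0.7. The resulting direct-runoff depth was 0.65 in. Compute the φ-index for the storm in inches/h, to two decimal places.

φ ≈ 0.35 in/h

Only the 2 blocks with intensity above φ contribute runoff: 1.3, 0.7 in/h.
Σ(I−φ)·Δt = d  ⇒  (1.3+0.7 − 2φ)·0.5 = 0.65
φ = (2.000 − 0.65/0.5) / 2 = 0.35 in/h.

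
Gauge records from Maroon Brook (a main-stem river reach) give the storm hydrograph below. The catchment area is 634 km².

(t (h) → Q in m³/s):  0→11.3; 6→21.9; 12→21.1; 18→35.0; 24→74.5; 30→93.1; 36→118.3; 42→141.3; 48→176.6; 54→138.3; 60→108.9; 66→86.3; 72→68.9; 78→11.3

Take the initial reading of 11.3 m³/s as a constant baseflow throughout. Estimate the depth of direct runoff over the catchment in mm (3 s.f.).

d ≈ 32.3 mm

Direct runoff: 0.0, 10.6, 9.8, 23.7, 63.2, 81.8, 107.0, 130.0, 165.3, 127.0, 97.6, 75.0, 57.6, 0.0 m³/s; ΣQ_DR = 948.6 m³/s.
V = ΣQ_DR · Δt = 948.6 × 21600 s = 2.049 × 10^7 m³.
Over A = 634 km², depth = V / A = 32.3 mm.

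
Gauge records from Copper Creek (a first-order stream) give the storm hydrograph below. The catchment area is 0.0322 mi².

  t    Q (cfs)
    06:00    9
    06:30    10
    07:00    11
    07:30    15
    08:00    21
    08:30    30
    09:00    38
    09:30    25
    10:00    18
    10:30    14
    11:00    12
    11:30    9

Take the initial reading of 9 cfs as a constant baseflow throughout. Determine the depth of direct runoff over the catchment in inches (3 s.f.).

d ≈ 2.50 in

Direct runoff: 0.0, 1.0, 2.0, 6.0, 12.0, 21.0, 29.0, 16.0, 9.0, 5.0, 3.0, 0.0 cfs; ΣQ_DR = 104.0 cfs.
V = ΣQ_DR · Δt = 104.0 × 1800 s = 1.872 × 10^5 ft³.
Over A = 0.0322 mi², depth = V / A = 2.50 in.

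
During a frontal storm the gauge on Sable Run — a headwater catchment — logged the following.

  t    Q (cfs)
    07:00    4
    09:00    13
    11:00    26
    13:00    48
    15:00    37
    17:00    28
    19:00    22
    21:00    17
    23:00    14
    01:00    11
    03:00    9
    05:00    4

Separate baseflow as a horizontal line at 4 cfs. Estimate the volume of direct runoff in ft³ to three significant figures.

Direct-runoff ordinates (Q − Q_b): 0.0, 9.0, 22.0, 44.0, 33.0, 24.0, 18.0, 13.0, 10.0, 7.0, 5.0, 0.0 cfs.
ΣQ_DR = 185.0 cfs.
With Δt = 2 h = 7200 s, V = ΣQ_DR · Δt = 185.0 × 7200 = 1.33 × 10^6 ft³.

V ≈ 1.33 × 10^6 ft³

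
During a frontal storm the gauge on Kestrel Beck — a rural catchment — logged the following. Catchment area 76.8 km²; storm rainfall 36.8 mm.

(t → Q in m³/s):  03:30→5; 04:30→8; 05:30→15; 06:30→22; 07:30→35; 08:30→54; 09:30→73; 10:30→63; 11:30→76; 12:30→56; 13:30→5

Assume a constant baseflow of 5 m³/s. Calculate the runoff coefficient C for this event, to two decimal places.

ΣQ_DR = 357.0 m³/s; V = ΣQ_DR·Δt = 1.285 × 10^6 m³.
Runoff depth d = V / A = 16.73 mm.
C = d / P = 16.73 / 36.8 = 0.45.

C ≈ 0.45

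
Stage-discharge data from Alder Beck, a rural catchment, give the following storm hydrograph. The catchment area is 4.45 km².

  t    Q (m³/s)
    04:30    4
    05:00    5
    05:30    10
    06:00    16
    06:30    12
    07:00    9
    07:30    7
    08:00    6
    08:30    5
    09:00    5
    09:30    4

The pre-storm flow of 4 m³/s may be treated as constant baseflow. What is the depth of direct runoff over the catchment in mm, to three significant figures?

Direct runoff: 0.0, 1.0, 6.0, 12.0, 8.0, 5.0, 3.0, 2.0, 1.0, 1.0, 0.0 m³/s; ΣQ_DR = 39.00 m³/s.
V = ΣQ_DR · Δt = 39.00 × 1800 s = 70200 m³.
Over A = 4.45 km², depth = V / A = 15.8 mm.

d ≈ 15.8 mm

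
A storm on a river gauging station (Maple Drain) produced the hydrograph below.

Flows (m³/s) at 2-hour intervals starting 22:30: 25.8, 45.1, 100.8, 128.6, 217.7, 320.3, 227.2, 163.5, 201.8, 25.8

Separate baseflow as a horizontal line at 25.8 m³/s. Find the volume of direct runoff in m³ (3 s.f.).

V ≈ 8.63 × 10^6 m³

Direct-runoff ordinates (Q − Q_b): 0.0, 19.3, 75.0, 102.8, 191.9, 294.5, 201.4, 137.7, 176.0, 0.0 m³/s.
ΣQ_DR = 1199 m³/s.
With Δt = 2 h = 7200 s, V = ΣQ_DR · Δt = 1199 × 7200 = 8.63 × 10^6 m³.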